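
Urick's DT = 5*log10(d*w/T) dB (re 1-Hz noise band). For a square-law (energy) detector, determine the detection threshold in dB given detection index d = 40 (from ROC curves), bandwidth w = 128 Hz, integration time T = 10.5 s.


DT = 5*log10(d*w/T) = 5*log10(40 * 128 / 10.5) = 5*log10(487.62) = 13.44

13.44 dB


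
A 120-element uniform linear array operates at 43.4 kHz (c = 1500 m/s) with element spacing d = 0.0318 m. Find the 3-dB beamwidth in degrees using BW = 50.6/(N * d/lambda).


0.46 deg


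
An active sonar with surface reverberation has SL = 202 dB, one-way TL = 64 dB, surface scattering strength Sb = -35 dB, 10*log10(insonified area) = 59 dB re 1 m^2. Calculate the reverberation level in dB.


RL = SL - 2*TL + Sb + 10*log10(A) = 202 - 2*64 + (-35) + 59 = 98

98 dB


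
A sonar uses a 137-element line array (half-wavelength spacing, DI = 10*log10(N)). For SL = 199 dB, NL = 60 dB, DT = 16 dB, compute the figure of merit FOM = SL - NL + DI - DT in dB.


Step 1: DI = 10*log10(137) = 21.37 dB
Step 2: FOM = SL - NL + DI - DT = 199 - 60 + 21.37 - 16 = 144.37

144.37 dB


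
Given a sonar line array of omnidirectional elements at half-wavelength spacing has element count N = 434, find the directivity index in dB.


DI = 10*log10(434) = 26.37

26.37 dB


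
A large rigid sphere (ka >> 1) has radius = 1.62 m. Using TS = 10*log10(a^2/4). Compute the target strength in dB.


-1.83 dB


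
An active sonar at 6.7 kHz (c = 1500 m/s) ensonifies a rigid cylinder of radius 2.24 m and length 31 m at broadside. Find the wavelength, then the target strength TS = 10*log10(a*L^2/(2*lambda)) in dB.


Step 1: lambda = c/f = 1500/6700 = 0.22388 m
Step 2: TS = 10*log10(a*L^2/(2*lambda)) = 10*log10(2.24*31^2/(2*0.22388)) = 36.82

36.82 dB


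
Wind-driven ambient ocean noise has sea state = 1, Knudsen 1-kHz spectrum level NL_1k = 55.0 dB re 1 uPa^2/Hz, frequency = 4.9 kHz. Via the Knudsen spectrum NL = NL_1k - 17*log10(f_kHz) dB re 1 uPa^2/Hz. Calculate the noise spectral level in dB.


NL = NL_1k - 17*log10(f_kHz) = 55.0 - 17*log10(4.9) = 55.0 - (11.73) = 43.27

43.27 dB


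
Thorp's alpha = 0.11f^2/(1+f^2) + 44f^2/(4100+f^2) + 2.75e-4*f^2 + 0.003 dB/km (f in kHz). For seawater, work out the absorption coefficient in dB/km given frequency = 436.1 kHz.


95.485 dB/km


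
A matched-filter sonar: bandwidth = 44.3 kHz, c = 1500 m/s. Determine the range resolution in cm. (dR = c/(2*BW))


dR = c/(2*BW) = 1500 / (2 * 44.3e3) = 0.0169 m = 1.69 cm

1.69 cm


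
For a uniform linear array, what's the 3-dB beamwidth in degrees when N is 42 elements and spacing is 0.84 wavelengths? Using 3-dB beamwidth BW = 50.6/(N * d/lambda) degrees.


BW = 50.6 / (42 * 0.84) = 50.6 / 35.28 = 1.43

1.43 deg


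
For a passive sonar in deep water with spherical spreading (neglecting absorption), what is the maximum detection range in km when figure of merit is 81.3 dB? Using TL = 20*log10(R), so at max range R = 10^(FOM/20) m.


At max range FOM = TL, so 20*log10(R) = 81.3
R = 10^(81.3/20) = 11614.49 m = 11.61 km

11.61 km


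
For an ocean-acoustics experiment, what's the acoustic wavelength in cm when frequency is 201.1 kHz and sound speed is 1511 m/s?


0.75 cm


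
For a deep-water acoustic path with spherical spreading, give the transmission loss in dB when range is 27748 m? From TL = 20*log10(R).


88.86 dB


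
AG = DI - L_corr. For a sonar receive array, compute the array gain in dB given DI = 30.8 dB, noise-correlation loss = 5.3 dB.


25.5 dB


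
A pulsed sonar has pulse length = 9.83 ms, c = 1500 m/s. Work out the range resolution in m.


7.3725 m


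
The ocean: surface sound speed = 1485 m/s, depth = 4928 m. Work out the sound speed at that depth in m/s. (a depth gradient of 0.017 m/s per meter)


1568.776 m/s


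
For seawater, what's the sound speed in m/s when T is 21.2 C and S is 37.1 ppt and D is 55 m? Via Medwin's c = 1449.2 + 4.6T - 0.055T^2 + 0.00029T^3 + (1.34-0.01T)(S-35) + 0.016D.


1528.01 m/s


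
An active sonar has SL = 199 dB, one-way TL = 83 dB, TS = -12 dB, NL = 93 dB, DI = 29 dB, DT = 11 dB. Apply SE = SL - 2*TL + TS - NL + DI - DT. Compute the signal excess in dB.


SE = SL - 2*TL + TS - NL + DI - DT = 199 - 2*83 + (-12) - 93 + 29 - 11 = -54

-54 dB


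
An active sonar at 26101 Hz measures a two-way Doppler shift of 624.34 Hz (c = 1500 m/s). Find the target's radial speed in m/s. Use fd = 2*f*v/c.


From fd = 2*f*v/c, v = c*fd/(2*f) = 1500 * 624.34 / (2*26101) = 17.94

17.94 m/s


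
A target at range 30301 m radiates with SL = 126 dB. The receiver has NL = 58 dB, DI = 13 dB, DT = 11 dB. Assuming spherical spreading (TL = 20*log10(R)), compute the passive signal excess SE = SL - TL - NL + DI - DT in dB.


Step 1: TL = 20*log10(30301) = 89.63 dB
Step 2: SE = 126 - 89.63 - 58 + 13 - 11 = -19.63

-19.63 dB


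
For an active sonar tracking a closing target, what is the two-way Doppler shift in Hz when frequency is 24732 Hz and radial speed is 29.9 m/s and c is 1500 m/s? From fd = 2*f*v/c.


fd = 2*f*v/c = 2 * 24732 * 29.9 / 1500 = 985.98

985.98 Hz


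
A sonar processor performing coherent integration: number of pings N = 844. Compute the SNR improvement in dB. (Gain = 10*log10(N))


29.26 dB


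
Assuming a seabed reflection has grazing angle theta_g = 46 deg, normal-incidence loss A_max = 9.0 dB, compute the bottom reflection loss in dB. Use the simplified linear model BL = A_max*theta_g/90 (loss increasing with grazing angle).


4.6 dB


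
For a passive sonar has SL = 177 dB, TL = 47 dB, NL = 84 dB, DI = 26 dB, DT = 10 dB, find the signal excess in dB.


SE = SL - TL - NL + DI - DT = 177 - 47 - 84 + 26 - 10 = 62

62 dB


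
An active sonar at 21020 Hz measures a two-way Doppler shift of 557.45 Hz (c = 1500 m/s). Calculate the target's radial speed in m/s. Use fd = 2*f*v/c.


19.89 m/s


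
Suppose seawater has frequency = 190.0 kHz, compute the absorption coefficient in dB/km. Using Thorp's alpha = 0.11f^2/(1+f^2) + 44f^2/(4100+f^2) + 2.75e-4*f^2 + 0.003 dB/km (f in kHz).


f^2 = 36100.0
alpha = 0.11*36100.0/(1+36100.0) + 44*36100.0/(4100+36100.0) + 2.75e-4*36100.0 + 0.003 = 49.553

49.553 dB/km


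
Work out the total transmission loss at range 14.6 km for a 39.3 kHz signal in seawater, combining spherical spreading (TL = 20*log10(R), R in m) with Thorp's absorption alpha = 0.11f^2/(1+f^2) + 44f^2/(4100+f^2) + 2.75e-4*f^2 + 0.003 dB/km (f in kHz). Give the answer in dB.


266.92 dB


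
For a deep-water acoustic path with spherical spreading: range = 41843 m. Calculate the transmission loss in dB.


92.43 dB


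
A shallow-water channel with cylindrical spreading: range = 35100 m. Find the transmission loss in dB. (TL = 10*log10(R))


TL = 10*log10(35100) = 45.45

45.45 dB


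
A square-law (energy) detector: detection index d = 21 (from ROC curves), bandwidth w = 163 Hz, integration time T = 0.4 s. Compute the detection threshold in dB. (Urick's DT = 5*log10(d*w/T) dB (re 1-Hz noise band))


19.66 dB


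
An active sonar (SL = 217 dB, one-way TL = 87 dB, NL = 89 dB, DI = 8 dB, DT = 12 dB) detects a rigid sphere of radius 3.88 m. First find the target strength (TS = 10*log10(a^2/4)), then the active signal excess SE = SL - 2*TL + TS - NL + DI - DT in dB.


Step 1: TS = 10*log10(3.88^2/4) = 5.76 dB
Step 2: SE = SL - 2*TL + TS - NL + DI - DT = 217 - 2*87 + (5.76) - 89 + 8 - 12 = -44.24

-44.24 dB


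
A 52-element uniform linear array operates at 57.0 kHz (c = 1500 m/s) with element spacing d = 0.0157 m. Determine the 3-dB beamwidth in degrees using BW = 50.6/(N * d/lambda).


1.63 deg


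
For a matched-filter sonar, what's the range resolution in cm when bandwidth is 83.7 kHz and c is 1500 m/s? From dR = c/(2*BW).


0.9 cm


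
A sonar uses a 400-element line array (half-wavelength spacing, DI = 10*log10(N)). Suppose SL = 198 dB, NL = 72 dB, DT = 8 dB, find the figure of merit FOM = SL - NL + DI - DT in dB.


Step 1: DI = 10*log10(400) = 26.02 dB
Step 2: FOM = SL - NL + DI - DT = 198 - 72 + 26.02 - 8 = 144.02

144.02 dB


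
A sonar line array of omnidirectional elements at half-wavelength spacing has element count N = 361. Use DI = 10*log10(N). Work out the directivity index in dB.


25.58 dB


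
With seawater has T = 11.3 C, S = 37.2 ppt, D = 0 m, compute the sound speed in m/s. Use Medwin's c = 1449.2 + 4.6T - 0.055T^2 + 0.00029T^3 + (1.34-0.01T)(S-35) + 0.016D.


c = 1449.2 + 4.6*11.3 - 0.055*11.3^2 + 0.00029*11.3^3 + (1.34 - 0.01*11.3)*(37.2 - 35) + 0.016*0 = 1497.27

1497.27 m/s


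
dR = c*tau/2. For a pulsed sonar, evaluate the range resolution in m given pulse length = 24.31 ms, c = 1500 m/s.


18.2325 m


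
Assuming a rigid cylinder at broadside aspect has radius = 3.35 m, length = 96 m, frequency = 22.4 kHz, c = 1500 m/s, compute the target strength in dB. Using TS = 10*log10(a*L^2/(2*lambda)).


lambda = 1500/22400 = 0.06696 m
TS = 10*log10(3.35*96^2/(2*0.06696)) = 53.63

53.63 dB


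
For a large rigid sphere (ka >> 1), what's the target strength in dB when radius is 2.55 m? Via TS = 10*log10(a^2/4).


TS = 10*log10(2.55^2 / 4) = 10*log10(1.625625) = 2.11

2.11 dB


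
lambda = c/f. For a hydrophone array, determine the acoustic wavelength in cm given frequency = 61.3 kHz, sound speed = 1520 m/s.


lambda = c/f = 1520 / 61300 = 0.0248 m = 2.48 cm

2.48 cm


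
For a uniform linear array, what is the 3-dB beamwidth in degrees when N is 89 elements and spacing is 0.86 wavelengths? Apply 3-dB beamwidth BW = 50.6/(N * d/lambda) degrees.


0.66 deg


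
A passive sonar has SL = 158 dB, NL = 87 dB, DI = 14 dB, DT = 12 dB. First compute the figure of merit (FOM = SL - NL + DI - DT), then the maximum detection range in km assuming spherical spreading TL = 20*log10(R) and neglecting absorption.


Step 1: FOM = SL - NL + DI - DT = 158 - 87 + 14 - 12 = 73 dB
Step 2: at max range FOM = TL = 20*log10(R), so R = 10^(73/20) = 4466.84 m = 4.47 km

4.47 km


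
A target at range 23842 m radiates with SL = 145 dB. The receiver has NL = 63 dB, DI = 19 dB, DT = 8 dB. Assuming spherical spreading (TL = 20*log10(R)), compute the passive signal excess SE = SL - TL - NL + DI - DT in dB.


5.45 dB


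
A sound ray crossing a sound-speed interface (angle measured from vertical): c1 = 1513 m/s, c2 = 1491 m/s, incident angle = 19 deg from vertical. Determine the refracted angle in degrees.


18.71 deg


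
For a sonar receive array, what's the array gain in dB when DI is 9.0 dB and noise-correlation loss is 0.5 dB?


AG = DI - L_corr = 9.0 - 0.5 = 8.5

8.5 dB


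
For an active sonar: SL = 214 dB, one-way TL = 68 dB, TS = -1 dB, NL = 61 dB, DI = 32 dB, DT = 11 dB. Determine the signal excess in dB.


SE = SL - 2*TL + TS - NL + DI - DT = 214 - 2*68 + (-1) - 61 + 32 - 11 = 37

37 dB


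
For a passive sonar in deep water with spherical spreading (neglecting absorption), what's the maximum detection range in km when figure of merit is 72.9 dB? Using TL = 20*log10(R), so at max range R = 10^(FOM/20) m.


At max range FOM = TL, so 20*log10(R) = 72.9
R = 10^(72.9/20) = 4415.7 m = 4.42 km

4.42 km


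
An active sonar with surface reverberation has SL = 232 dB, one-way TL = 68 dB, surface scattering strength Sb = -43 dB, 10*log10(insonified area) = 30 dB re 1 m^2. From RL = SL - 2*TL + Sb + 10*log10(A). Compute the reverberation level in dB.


83 dB


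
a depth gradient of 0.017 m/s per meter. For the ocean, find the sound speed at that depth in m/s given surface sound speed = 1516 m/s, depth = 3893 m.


c = 1516 + 0.017 * 3893 = 1582.181

1582.181 m/s


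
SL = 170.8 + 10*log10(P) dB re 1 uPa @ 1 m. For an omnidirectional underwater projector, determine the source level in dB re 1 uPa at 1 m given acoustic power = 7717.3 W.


SL = 170.8 + 10*log10(7717.3) = 170.8 + 38.87 = 209.67

209.67 dB


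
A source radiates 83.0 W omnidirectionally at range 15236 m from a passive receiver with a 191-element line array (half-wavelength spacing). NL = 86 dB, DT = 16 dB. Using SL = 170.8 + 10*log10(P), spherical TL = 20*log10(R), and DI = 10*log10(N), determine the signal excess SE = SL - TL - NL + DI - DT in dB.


Step 1: SL = 170.8 + 10*log10(83.0) = 189.99 dB
Step 2: TL = 20*log10(15236) = 83.66 dB
Step 3: DI = 10*log10(191) = 22.81 dB
Step 4: SE = SL - TL - NL + DI - DT = 189.99 - 83.66 - 86 + 22.81 - 16 = 27.14

27.14 dB


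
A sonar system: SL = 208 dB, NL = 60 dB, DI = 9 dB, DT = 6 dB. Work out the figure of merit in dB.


FOM = SL - NL + DI - DT = 208 - 60 + 9 - 6 = 151

151 dB


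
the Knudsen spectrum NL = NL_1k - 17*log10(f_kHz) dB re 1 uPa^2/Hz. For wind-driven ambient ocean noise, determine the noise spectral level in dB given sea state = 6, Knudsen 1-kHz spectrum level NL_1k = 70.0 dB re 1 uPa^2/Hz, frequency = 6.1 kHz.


56.65 dB


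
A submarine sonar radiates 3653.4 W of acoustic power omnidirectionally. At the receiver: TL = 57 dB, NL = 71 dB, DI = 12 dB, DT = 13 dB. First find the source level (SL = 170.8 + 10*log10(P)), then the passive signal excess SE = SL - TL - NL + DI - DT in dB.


Step 1: SL = 170.8 + 10*log10(3653.4) = 206.43 dB
Step 2: SE = SL - TL - NL + DI - DT = 206.43 - 57 - 71 + 12 - 13 = 77.43

77.43 dB


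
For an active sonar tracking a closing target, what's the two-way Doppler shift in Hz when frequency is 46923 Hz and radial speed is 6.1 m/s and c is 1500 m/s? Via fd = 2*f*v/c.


fd = 2*f*v/c = 2 * 46923 * 6.1 / 1500 = 381.64

381.64 Hz


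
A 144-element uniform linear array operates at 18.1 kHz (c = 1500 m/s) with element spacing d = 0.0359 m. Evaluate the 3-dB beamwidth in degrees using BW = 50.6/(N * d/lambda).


Step 1: lambda = 1500/18100 = 0.08287 m
Step 2: d/lambda = 0.0359/0.08287 = 0.4332
Step 3: BW = 50.6/(N * d/lambda) = 50.6/(144 * 0.4332) = 0.81

0.81 deg


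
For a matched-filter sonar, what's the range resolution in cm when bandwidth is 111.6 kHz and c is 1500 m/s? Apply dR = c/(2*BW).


0.67 cm


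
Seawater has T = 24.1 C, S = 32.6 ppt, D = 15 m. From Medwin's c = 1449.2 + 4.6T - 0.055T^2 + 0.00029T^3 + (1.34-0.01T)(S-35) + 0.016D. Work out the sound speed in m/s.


c = 1449.2 + 4.6*24.1 - 0.055*24.1^2 + 0.00029*24.1^3 + (1.34 - 0.01*24.1)*(32.6 - 35) + 0.016*15 = 1529.78

1529.78 m/s


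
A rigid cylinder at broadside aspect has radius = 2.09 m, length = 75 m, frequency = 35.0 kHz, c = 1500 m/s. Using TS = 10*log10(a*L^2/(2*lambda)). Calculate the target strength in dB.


51.37 dB


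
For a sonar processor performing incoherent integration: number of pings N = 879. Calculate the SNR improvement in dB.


Gain = 5*log10(879) = 14.72

14.72 dB


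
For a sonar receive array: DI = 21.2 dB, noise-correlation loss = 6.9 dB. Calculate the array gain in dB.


AG = DI - L_corr = 21.2 - 6.9 = 14.3

14.3 dB


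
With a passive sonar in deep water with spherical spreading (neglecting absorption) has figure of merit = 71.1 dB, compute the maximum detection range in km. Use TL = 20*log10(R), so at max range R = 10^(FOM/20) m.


At max range FOM = TL, so 20*log10(R) = 71.1
R = 10^(71.1/20) = 3589.22 m = 3.59 km

3.59 km


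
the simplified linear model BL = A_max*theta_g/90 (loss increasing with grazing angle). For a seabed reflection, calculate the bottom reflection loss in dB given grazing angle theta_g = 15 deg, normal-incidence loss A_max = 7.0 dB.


BL = A_max * theta_g / 90 = 7.0 * 15 / 90 = 1.17

1.17 dB


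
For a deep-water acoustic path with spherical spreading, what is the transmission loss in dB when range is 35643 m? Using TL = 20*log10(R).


TL = 20*log10(35643) = 91.04

91.04 dB


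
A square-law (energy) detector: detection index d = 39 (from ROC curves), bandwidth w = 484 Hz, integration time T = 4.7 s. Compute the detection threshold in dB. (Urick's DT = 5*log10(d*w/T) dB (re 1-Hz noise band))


DT = 5*log10(d*w/T) = 5*log10(39 * 484 / 4.7) = 5*log10(4016.17) = 18.02

18.02 dB


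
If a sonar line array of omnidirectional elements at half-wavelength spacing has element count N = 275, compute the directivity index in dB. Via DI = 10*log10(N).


24.39 dB


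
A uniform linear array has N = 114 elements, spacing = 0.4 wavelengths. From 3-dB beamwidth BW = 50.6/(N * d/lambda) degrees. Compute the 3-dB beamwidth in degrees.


BW = 50.6 / (114 * 0.4) = 50.6 / 45.6 = 1.11

1.11 deg


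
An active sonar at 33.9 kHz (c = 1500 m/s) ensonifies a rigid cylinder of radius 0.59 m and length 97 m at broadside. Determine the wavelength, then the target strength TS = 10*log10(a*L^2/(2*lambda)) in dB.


Step 1: lambda = c/f = 1500/33900 = 0.04425 m
Step 2: TS = 10*log10(a*L^2/(2*lambda)) = 10*log10(0.59*97^2/(2*0.04425)) = 47.97

47.97 dB


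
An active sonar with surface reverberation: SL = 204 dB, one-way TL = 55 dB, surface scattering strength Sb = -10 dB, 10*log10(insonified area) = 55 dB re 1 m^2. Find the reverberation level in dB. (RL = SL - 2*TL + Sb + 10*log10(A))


RL = SL - 2*TL + Sb + 10*log10(A) = 204 - 2*55 + (-10) + 55 = 139

139 dB


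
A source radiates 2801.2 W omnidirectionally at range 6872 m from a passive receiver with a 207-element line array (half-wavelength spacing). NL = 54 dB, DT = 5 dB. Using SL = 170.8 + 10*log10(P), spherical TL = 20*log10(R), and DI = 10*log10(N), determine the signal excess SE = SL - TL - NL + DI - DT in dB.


92.69 dB


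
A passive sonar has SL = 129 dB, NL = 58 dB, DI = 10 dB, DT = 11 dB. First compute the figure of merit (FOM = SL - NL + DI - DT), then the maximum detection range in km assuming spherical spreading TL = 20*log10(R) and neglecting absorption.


Step 1: FOM = SL - NL + DI - DT = 129 - 58 + 10 - 11 = 70 dB
Step 2: at max range FOM = TL = 20*log10(R), so R = 10^(70/20) = 3162.28 m = 3.16 km

3.16 km


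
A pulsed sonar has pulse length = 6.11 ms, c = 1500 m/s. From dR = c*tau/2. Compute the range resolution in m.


4.5825 m


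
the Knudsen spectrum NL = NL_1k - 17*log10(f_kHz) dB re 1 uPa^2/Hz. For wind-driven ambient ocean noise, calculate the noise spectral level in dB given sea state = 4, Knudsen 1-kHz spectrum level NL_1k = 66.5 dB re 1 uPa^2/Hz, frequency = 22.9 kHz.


NL = NL_1k - 17*log10(f_kHz) = 66.5 - 17*log10(22.9) = 66.5 - (23.12) = 43.38

43.38 dB


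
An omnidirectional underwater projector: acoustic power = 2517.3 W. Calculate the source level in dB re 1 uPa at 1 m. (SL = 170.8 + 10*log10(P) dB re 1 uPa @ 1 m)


SL = 170.8 + 10*log10(2517.3) = 170.8 + 34.01 = 204.81

204.81 dB


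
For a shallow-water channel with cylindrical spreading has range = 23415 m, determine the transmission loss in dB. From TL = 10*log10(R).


43.69 dB


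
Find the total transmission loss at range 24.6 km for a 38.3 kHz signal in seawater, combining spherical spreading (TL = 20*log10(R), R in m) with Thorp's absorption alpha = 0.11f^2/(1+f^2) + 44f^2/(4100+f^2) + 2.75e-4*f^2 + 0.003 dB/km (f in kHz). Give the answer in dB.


Step 1 (Thorp): alpha = 0.11*1466.89/(1+1466.89) + 44*1466.89/(4100+1466.89) + 2.75e-4*1466.89 + 0.003 = 12.1104 dB/km
Step 2: TL_spread = 20*log10(24600) = 87.82 dB
Step 3: TL_abs = alpha*R = 12.1104 * 24.6 = 297.92 dB
Step 4: TL_total = 87.82 + 297.92 = 385.74

385.74 dB


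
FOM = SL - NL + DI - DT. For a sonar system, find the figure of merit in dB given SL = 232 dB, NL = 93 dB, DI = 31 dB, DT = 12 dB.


FOM = SL - NL + DI - DT = 232 - 93 + 31 - 12 = 158

158 dB


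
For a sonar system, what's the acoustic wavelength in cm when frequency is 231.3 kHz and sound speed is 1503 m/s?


lambda = c/f = 1503 / 231300 = 0.0065 m = 0.65 cm

0.65 cm


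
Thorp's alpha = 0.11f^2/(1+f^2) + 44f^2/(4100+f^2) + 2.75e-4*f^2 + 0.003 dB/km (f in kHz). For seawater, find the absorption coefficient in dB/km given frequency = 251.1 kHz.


58.766 dB/km


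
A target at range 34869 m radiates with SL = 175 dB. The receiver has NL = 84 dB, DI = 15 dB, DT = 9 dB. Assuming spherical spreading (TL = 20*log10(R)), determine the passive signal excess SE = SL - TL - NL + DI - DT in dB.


Step 1: TL = 20*log10(34869) = 90.85 dB
Step 2: SE = 175 - 90.85 - 84 + 15 - 9 = 6.15

6.15 dB


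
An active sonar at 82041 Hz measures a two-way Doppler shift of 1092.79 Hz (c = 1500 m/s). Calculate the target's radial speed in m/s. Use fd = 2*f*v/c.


From fd = 2*f*v/c, v = c*fd/(2*f) = 1500 * 1092.79 / (2*82041) = 9.99

9.99 m/s


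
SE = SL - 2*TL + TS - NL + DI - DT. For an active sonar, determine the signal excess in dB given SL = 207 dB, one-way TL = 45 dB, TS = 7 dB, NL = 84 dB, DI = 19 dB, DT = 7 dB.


SE = SL - 2*TL + TS - NL + DI - DT = 207 - 2*45 + (7) - 84 + 19 - 7 = 52

52 dB


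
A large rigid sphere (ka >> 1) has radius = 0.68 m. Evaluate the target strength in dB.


TS = 10*log10(0.68^2 / 4) = 10*log10(0.1156) = -9.37

-9.37 dB


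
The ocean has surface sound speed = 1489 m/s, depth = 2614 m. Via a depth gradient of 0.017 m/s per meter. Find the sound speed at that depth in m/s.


c = 1489 + 0.017 * 2614 = 1533.438

1533.438 m/s


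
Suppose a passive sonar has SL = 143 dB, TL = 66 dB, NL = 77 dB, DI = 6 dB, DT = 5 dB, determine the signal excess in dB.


SE = SL - TL - NL + DI - DT = 143 - 66 - 77 + 6 - 5 = 1

1 dB


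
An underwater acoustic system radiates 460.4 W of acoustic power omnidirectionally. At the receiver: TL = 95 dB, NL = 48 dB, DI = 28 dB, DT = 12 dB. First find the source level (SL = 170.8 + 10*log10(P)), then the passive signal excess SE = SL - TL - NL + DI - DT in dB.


Step 1: SL = 170.8 + 10*log10(460.4) = 197.43 dB
Step 2: SE = SL - TL - NL + DI - DT = 197.43 - 95 - 48 + 28 - 12 = 70.43

70.43 dB


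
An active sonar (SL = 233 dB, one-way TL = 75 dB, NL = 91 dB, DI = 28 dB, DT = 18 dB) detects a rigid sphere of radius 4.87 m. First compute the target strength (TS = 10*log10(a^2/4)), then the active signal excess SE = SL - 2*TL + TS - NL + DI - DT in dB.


Step 1: TS = 10*log10(4.87^2/4) = 7.73 dB
Step 2: SE = SL - 2*TL + TS - NL + DI - DT = 233 - 2*75 + (7.73) - 91 + 28 - 18 = 9.73

9.73 dB


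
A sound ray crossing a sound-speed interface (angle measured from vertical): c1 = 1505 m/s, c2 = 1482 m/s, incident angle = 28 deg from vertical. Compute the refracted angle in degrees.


sin(theta2) = (c2/c1)*sin(theta1) = (1482/1505)*sin(28 deg) = 0.4623
theta2 = arcsin(0.4623) = 27.54

27.54 deg


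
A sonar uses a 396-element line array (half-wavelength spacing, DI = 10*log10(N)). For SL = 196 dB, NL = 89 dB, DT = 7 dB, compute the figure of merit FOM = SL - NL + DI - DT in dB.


125.98 dB


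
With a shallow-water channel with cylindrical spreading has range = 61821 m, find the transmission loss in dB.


TL = 10*log10(61821) = 47.91

47.91 dB


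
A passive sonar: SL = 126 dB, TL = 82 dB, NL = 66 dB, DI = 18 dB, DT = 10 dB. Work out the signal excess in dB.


-14 dB


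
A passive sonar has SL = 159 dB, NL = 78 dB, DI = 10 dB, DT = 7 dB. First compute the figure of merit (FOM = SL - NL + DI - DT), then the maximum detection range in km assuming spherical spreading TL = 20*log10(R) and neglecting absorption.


Step 1: FOM = SL - NL + DI - DT = 159 - 78 + 10 - 7 = 84 dB
Step 2: at max range FOM = TL = 20*log10(R), so R = 10^(84/20) = 15848.93 m = 15.85 km

15.85 km


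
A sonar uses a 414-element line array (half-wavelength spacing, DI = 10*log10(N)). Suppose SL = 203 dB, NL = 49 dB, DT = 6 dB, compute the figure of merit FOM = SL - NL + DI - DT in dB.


Step 1: DI = 10*log10(414) = 26.17 dB
Step 2: FOM = SL - NL + DI - DT = 203 - 49 + 26.17 - 6 = 174.17

174.17 dB


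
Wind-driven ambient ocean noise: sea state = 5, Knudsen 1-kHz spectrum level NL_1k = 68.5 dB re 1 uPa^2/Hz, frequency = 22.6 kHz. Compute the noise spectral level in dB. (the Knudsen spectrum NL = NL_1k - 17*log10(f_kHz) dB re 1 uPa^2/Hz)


NL = NL_1k - 17*log10(f_kHz) = 68.5 - 17*log10(22.6) = 68.5 - (23.02) = 45.48

45.48 dB


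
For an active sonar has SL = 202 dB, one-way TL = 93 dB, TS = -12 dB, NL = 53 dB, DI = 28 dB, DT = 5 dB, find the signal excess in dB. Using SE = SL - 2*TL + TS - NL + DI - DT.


SE = SL - 2*TL + TS - NL + DI - DT = 202 - 2*93 + (-12) - 53 + 28 - 5 = -26

-26 dB


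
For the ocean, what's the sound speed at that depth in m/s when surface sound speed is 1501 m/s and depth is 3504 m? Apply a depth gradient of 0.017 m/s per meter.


1560.568 m/s


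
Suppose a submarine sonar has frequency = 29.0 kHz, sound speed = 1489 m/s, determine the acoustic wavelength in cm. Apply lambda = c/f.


lambda = c/f = 1489 / 29000 = 0.0513 m = 5.13 cm

5.13 cm


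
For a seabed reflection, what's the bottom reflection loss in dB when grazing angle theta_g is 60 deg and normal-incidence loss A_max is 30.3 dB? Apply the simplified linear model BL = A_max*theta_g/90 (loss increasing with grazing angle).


BL = A_max * theta_g / 90 = 30.3 * 60 / 90 = 20.2

20.2 dB


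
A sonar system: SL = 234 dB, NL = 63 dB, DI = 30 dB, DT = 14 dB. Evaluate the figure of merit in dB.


187 dB


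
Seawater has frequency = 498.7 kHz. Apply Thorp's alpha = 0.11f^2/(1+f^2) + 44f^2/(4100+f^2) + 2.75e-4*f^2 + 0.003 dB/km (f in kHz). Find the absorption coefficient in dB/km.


f^2 = 248701.69
alpha = 0.11*248701.69/(1+248701.69) + 44*248701.69/(4100+248701.69) + 2.75e-4*248701.69 + 0.003 = 111.792

111.792 dB/km


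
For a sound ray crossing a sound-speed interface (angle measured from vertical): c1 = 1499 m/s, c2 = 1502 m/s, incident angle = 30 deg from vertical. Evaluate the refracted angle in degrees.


sin(theta2) = (c2/c1)*sin(theta1) = (1502/1499)*sin(30 deg) = 0.501
theta2 = arcsin(0.501) = 30.07

30.07 deg


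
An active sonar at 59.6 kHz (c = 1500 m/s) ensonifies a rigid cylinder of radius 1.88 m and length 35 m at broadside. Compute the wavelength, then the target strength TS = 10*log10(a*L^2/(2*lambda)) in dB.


Step 1: lambda = c/f = 1500/59600 = 0.02517 m
Step 2: TS = 10*log10(a*L^2/(2*lambda)) = 10*log10(1.88*35^2/(2*0.02517)) = 46.6

46.6 dB


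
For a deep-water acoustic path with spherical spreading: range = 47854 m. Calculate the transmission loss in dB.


93.6 dB


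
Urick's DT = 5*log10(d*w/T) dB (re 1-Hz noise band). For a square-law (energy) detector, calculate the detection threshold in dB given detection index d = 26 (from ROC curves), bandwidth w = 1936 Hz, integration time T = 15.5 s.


DT = 5*log10(d*w/T) = 5*log10(26 * 1936 / 15.5) = 5*log10(3247.48) = 17.56

17.56 dB


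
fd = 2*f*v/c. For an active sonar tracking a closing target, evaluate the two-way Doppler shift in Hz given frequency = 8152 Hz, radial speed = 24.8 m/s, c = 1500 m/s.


fd = 2*f*v/c = 2 * 8152 * 24.8 / 1500 = 269.56

269.56 Hz


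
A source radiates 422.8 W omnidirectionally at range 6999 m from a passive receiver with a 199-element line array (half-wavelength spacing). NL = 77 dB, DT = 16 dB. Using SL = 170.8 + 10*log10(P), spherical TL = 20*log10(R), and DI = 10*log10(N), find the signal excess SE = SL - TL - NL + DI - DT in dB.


Step 1: SL = 170.8 + 10*log10(422.8) = 197.06 dB
Step 2: TL = 20*log10(6999) = 76.9 dB
Step 3: DI = 10*log10(199) = 22.99 dB
Step 4: SE = SL - TL - NL + DI - DT = 197.06 - 76.9 - 77 + 22.99 - 16 = 50.15

50.15 dB


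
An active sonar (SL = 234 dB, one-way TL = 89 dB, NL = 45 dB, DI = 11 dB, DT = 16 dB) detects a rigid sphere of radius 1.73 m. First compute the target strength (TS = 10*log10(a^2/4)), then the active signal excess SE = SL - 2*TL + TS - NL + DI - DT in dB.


Step 1: TS = 10*log10(1.73^2/4) = -1.26 dB
Step 2: SE = SL - 2*TL + TS - NL + DI - DT = 234 - 2*89 + (-1.26) - 45 + 11 - 16 = 4.74

4.74 dB


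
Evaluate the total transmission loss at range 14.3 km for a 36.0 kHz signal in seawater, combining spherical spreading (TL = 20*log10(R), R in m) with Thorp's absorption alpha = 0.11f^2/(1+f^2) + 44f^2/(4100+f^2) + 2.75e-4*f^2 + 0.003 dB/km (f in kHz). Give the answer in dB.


Step 1 (Thorp): alpha = 0.11*1296.0/(1+1296.0) + 44*1296.0/(4100+1296.0) + 2.75e-4*1296.0 + 0.003 = 11.0371 dB/km
Step 2: TL_spread = 20*log10(14300) = 83.11 dB
Step 3: TL_abs = alpha*R = 11.0371 * 14.3 = 157.83 dB
Step 4: TL_total = 83.11 + 157.83 = 240.94

240.94 dB


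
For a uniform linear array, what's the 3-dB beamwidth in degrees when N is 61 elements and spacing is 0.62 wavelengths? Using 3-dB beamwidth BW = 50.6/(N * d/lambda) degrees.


BW = 50.6 / (61 * 0.62) = 50.6 / 37.82 = 1.34

1.34 deg


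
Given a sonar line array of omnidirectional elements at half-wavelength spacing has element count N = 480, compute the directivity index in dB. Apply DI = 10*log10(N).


DI = 10*log10(480) = 26.81

26.81 dB


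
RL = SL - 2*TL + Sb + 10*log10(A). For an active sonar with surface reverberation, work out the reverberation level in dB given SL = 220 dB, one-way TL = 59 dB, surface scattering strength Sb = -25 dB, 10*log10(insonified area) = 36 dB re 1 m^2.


RL = SL - 2*TL + Sb + 10*log10(A) = 220 - 2*59 + (-25) + 36 = 113

113 dB


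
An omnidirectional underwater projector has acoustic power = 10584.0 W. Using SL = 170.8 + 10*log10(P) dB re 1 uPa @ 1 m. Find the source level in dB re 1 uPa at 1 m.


SL = 170.8 + 10*log10(10584.0) = 170.8 + 40.25 = 211.05

211.05 dB


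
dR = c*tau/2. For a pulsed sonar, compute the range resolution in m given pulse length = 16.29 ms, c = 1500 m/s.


dR = c*tau/2 = 1500 * 16.29e-3 / 2 = 12.2175

12.2175 m


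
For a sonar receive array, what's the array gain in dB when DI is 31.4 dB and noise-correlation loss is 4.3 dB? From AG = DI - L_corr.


AG = DI - L_corr = 31.4 - 4.3 = 27.1

27.1 dB


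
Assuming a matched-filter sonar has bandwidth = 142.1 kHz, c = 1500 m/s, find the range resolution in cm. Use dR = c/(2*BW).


dR = c/(2*BW) = 1500 / (2 * 142.1e3) = 0.0053 m = 0.53 cm

0.53 cm


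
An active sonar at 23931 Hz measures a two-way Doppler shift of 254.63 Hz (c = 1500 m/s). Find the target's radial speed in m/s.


7.98 m/s


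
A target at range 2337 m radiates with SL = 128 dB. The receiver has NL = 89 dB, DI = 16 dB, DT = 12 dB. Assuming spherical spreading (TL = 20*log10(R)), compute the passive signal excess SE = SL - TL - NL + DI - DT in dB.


-24.37 dB


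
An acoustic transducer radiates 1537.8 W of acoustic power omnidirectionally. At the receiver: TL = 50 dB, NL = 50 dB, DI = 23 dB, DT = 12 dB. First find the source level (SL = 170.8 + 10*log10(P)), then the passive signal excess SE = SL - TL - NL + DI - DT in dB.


Step 1: SL = 170.8 + 10*log10(1537.8) = 202.67 dB
Step 2: SE = SL - TL - NL + DI - DT = 202.67 - 50 - 50 + 23 - 12 = 113.67

113.67 dB


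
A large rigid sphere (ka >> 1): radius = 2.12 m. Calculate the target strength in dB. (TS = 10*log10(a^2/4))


TS = 10*log10(2.12^2 / 4) = 10*log10(1.1236) = 0.51

0.51 dB


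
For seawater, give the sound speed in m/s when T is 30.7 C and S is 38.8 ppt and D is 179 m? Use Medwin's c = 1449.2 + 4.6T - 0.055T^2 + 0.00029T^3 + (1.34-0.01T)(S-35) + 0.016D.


c = 1449.2 + 4.6*30.7 - 0.055*30.7^2 + 0.00029*30.7^3 + (1.34 - 0.01*30.7)*(38.8 - 35) + 0.016*179 = 1553.76

1553.76 m/s


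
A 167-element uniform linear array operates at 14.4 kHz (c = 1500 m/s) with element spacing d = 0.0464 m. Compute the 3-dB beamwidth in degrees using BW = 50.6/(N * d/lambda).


0.68 deg


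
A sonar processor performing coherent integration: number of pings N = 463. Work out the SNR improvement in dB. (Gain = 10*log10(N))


Gain = 10*log10(463) = 26.66

26.66 dB


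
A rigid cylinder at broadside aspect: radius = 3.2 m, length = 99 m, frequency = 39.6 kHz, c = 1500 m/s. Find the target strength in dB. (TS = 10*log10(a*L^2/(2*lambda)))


lambda = 1500/39600 = 0.03788 m
TS = 10*log10(3.2*99^2/(2*0.03788)) = 56.17

56.17 dB


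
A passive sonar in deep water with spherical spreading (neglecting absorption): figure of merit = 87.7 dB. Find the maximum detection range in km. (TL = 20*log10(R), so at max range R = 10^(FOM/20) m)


At max range FOM = TL, so 20*log10(R) = 87.7
R = 10^(87.7/20) = 24266.1 m = 24.27 km

24.27 km


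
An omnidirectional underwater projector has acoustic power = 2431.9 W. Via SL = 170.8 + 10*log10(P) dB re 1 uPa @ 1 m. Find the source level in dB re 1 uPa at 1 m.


SL = 170.8 + 10*log10(2431.9) = 170.8 + 33.86 = 204.66

204.66 dB


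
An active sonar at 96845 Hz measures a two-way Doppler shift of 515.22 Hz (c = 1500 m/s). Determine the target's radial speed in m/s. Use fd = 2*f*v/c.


From fd = 2*f*v/c, v = c*fd/(2*f) = 1500 * 515.22 / (2*96845) = 3.99

3.99 m/s


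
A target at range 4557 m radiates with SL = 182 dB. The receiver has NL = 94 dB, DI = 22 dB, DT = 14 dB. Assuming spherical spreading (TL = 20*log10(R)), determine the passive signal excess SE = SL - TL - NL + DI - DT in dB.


Step 1: TL = 20*log10(4557) = 73.17 dB
Step 2: SE = 182 - 73.17 - 94 + 22 - 14 = 22.83

22.83 dB


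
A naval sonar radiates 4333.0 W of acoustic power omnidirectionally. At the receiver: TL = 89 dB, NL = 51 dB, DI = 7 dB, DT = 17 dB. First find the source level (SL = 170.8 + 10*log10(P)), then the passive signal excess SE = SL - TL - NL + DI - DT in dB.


Step 1: SL = 170.8 + 10*log10(4333.0) = 207.17 dB
Step 2: SE = SL - TL - NL + DI - DT = 207.17 - 89 - 51 + 7 - 17 = 57.17

57.17 dB


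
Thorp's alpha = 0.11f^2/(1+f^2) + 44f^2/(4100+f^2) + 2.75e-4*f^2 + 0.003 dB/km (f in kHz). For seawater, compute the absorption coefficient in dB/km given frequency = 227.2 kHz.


f^2 = 51619.84
alpha = 0.11*51619.84/(1+51619.84) + 44*51619.84/(4100+51619.84) + 2.75e-4*51619.84 + 0.003 = 55.071

55.071 dB/km


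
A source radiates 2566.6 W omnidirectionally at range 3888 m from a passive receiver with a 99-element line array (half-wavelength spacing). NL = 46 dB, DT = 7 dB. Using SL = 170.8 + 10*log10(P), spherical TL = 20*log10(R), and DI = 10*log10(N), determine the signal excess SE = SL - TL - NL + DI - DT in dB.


Step 1: SL = 170.8 + 10*log10(2566.6) = 204.89 dB
Step 2: TL = 20*log10(3888) = 71.79 dB
Step 3: DI = 10*log10(99) = 19.96 dB
Step 4: SE = SL - TL - NL + DI - DT = 204.89 - 71.79 - 46 + 19.96 - 7 = 100.06

100.06 dB


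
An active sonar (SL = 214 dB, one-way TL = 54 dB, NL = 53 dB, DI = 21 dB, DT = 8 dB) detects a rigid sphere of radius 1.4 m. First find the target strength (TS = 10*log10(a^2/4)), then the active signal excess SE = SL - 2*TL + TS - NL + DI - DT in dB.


Step 1: TS = 10*log10(1.4^2/4) = -3.1 dB
Step 2: SE = SL - 2*TL + TS - NL + DI - DT = 214 - 2*54 + (-3.1) - 53 + 21 - 8 = 62.9

62.9 dB


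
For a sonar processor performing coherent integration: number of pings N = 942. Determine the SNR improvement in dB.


Gain = 10*log10(942) = 29.74

29.74 dB


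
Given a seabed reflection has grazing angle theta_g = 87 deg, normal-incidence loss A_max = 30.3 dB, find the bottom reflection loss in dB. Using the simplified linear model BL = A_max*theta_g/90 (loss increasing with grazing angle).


BL = A_max * theta_g / 90 = 30.3 * 87 / 90 = 29.29

29.29 dB


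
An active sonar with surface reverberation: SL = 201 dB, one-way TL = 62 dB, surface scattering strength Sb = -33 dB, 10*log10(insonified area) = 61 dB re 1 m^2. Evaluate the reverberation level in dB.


105 dB


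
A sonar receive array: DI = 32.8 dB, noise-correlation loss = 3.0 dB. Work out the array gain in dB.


AG = DI - L_corr = 32.8 - 3.0 = 29.8

29.8 dB


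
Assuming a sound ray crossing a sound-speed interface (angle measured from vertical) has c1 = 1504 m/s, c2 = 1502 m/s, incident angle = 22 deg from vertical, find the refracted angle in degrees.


sin(theta2) = (c2/c1)*sin(theta1) = (1502/1504)*sin(22 deg) = 0.37411
theta2 = arcsin(0.37411) = 21.97

21.97 deg


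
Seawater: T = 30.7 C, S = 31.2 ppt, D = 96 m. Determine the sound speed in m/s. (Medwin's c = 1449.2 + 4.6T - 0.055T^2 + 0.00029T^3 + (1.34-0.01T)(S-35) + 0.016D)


c = 1449.2 + 4.6*30.7 - 0.055*30.7^2 + 0.00029*30.7^3 + (1.34 - 0.01*30.7)*(31.2 - 35) + 0.016*96 = 1544.58

1544.58 m/s


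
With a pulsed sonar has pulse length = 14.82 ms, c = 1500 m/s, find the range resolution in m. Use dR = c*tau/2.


dR = c*tau/2 = 1500 * 14.82e-3 / 2 = 11.115

11.115 m


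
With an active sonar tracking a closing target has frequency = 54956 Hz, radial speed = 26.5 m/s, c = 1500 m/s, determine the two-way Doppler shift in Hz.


fd = 2*f*v/c = 2 * 54956 * 26.5 / 1500 = 1941.78

1941.78 Hz


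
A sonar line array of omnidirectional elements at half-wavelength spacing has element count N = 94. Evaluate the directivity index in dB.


DI = 10*log10(94) = 19.73

19.73 dB


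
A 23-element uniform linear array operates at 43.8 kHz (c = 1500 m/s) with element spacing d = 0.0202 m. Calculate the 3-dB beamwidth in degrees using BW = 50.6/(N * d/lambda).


Step 1: lambda = 1500/43800 = 0.03425 m
Step 2: d/lambda = 0.0202/0.03425 = 0.5898
Step 3: BW = 50.6/(N * d/lambda) = 50.6/(23 * 0.5898) = 3.73

3.73 deg


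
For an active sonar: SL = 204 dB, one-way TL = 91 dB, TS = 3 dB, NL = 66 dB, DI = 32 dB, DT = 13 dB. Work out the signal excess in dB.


SE = SL - 2*TL + TS - NL + DI - DT = 204 - 2*91 + (3) - 66 + 32 - 13 = -22

-22 dB


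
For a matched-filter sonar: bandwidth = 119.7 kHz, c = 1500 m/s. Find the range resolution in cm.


dR = c/(2*BW) = 1500 / (2 * 119.7e3) = 0.0063 m = 0.63 cm

0.63 cm


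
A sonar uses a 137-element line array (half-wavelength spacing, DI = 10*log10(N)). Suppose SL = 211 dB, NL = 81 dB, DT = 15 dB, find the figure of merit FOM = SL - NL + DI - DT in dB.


136.37 dB


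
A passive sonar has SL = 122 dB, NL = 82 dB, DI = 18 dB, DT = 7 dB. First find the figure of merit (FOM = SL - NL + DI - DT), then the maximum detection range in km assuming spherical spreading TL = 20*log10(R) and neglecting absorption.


Step 1: FOM = SL - NL + DI - DT = 122 - 82 + 18 - 7 = 51 dB
Step 2: at max range FOM = TL = 20*log10(R), so R = 10^(51/20) = 354.81 m = 0.35 km

0.35 km


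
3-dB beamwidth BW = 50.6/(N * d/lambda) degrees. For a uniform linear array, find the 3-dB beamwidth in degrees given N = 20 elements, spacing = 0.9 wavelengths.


BW = 50.6 / (20 * 0.9) = 50.6 / 18.0 = 2.81

2.81 deg


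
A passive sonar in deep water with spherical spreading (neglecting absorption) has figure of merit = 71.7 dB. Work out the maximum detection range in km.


At max range FOM = TL, so 20*log10(R) = 71.7
R = 10^(71.7/20) = 3845.92 m = 3.85 km

3.85 km


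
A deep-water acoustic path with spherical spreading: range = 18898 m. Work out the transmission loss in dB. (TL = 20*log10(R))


85.53 dB


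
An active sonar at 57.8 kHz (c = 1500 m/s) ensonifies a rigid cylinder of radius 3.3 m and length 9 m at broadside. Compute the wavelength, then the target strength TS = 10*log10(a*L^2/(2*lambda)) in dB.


Step 1: lambda = c/f = 1500/57800 = 0.02595 m
Step 2: TS = 10*log10(a*L^2/(2*lambda)) = 10*log10(3.3*9^2/(2*0.02595)) = 37.12

37.12 dB


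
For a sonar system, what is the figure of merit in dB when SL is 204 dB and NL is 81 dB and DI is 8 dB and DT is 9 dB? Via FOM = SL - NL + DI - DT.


FOM = SL - NL + DI - DT = 204 - 81 + 8 - 9 = 122

122 dB


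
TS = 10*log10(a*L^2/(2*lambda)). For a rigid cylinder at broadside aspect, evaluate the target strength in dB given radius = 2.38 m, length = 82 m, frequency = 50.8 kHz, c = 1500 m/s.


lambda = 1500/50800 = 0.02953 m
TS = 10*log10(2.38*82^2/(2*0.02953)) = 54.33

54.33 dB


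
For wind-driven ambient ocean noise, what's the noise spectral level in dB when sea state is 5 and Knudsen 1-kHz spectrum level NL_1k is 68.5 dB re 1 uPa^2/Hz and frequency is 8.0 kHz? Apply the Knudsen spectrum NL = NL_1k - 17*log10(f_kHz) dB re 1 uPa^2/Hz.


53.15 dB
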